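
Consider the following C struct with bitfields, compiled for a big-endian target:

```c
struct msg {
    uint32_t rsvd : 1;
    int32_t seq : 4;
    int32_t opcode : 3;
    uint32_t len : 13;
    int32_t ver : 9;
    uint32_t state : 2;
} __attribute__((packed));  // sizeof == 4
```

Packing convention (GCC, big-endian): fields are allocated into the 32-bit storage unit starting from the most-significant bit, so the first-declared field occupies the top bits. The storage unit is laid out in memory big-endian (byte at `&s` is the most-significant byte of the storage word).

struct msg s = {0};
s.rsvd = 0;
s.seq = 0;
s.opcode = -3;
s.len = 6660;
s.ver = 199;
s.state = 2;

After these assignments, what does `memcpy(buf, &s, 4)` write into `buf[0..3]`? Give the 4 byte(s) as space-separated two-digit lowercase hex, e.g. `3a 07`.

[31+:1] rsvd=0 & 0x1 = 0x0; word=0x00000000
[27+:4] seq=0 & 0xf = 0x0; word=0x00000000
[24+:3] opcode=-3 & 0x7 = 0x5; word=0x05000000
[11+:13] len=6660 & 0x1fff = 0x1a04; word=0x05d02000
[2+:9] ver=199 & 0x1ff = 0xc7; word=0x05d0231c
[0+:2] state=2 & 0x3 = 0x2; word=0x05d0231e
word = 0x05d0231e → big-endian bytes:
  [0]=0x05  [1]=0xd0  [2]=0x23  [3]=0x1e

05 d0 23 1e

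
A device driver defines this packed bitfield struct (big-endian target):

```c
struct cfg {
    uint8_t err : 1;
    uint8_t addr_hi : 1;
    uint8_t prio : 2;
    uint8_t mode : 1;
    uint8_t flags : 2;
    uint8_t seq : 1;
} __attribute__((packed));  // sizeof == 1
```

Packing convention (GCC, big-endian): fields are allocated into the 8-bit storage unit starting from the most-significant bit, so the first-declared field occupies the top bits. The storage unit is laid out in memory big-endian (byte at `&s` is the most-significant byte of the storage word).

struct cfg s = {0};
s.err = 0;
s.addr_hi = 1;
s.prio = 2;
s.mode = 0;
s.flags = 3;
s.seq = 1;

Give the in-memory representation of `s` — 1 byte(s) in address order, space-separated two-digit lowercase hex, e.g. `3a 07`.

67

[7+:1] err=0 & 0x1 = 0x0; word=0x00
[6+:1] addr_hi=1 & 0x1 = 0x1; word=0x40
[4+:2] prio=2 & 0x3 = 0x2; word=0x60
[3+:1] mode=0 & 0x1 = 0x0; word=0x60
[1+:2] flags=3 & 0x3 = 0x3; word=0x66
[0+:1] seq=1 & 0x1 = 0x1; word=0x67
word = 0x67 → big-endian bytes:
  [0]=0x67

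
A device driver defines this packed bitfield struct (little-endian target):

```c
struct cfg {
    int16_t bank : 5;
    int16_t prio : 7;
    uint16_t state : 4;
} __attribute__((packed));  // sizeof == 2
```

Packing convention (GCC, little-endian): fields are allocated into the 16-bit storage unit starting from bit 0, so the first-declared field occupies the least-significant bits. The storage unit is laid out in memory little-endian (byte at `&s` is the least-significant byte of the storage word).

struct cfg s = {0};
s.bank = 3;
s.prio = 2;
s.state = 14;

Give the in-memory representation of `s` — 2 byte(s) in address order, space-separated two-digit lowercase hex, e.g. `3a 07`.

bank:5 = 3 → 0x3 << 0 → word 0x0003
prio:7 = 2 → 0x2 << 5 → word 0x0043
state:4 = 14 → 0xe << 12 → word 0xe043
word = 0xe043 → little-endian bytes:
  [0]=0x43  [1]=0xe0

43 e0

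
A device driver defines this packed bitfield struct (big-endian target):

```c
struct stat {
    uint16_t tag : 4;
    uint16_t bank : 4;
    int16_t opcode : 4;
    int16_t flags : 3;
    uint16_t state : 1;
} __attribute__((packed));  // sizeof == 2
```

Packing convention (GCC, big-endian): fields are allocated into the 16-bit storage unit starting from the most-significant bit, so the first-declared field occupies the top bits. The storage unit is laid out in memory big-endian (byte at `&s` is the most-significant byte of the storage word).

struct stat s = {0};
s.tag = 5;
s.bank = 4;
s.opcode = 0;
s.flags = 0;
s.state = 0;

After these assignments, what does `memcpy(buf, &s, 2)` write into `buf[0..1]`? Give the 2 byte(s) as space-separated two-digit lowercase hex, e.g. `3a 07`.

tag (4b) val=5 bits=0x5 at bit 12: 0x5000
bank (4b) val=4 bits=0x4 at bit 8: 0x5400
opcode (4b) val=0 bits=0x0 at bit 4: 0x5400
flags (3b) val=0 bits=0x0 at bit 1: 0x5400
state (1b) val=0 bits=0x0 at bit 0: 0x5400
word = 0x5400 → big-endian bytes:
  [0]=0x54  [1]=0x00

54 00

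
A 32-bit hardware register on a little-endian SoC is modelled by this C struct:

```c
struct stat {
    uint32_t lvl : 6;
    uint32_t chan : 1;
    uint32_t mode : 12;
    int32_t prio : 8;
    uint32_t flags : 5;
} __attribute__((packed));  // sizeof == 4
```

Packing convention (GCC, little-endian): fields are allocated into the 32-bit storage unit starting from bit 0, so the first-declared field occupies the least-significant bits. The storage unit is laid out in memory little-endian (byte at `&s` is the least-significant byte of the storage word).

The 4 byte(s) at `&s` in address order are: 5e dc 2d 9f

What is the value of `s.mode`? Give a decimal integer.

[0]=0x5e [1]=0xdc [2]=0x2d [3]=0x9f (little-endian) → word 0x9f2ddc5e
lvl:6 @ bit 0 → (0x9f2ddc5e>>0)&0x3f = 0x1e
chan:1 @ bit 6 → (0x9f2ddc5e>>6)&0x1 = 0x1
mode:12 @ bit 7 → (0x9f2ddc5e>>7)&0xfff = 0xbb8  ←
prio:8 @ bit 19 → (0x9f2ddc5e>>19)&0xff = 0xe5
flags:5 @ bit 27 → (0x9f2ddc5e>>27)&0x1f = 0x13

3000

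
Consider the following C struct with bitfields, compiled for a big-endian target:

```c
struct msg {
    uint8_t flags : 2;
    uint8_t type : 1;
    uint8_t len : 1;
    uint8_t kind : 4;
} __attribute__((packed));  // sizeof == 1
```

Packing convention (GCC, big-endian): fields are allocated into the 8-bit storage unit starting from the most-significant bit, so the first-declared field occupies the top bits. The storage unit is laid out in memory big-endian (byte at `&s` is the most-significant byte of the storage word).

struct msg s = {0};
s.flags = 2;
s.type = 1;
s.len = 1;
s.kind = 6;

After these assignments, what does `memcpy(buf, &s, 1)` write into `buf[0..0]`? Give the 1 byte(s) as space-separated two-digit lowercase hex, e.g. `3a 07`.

flags (2b) val=2 bits=0x2 at bit 6: 0x80
type (1b) val=1 bits=0x1 at bit 5: 0xa0
len (1b) val=1 bits=0x1 at bit 4: 0xb0
kind (4b) val=6 bits=0x6 at bit 0: 0xb6
word = 0xb6 → big-endian bytes:
  [0]=0xb6

b6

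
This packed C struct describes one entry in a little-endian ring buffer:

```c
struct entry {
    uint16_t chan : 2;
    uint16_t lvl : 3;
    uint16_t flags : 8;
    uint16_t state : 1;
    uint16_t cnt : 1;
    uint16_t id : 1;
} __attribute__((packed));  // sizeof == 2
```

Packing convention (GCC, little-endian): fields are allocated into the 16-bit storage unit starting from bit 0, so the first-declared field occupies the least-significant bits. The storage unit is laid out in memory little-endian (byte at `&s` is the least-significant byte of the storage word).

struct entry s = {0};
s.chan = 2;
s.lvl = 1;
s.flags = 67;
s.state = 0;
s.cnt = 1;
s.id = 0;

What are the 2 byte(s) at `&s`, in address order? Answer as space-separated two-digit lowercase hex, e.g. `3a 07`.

chan:2 = 2 → 0x2 << 0 → word 0x0002
lvl:3 = 1 → 0x1 << 2 → word 0x0006
flags:8 = 67 → 0x43 << 5 → word 0x0866
state:1 = 0 → 0x0 << 13 → word 0x0866
cnt:1 = 1 → 0x1 << 14 → word 0x4866
id:1 = 0 → 0x0 << 15 → word 0x4866
word = 0x4866 → little-endian bytes:
  [0]=0x66  [1]=0x48

66 48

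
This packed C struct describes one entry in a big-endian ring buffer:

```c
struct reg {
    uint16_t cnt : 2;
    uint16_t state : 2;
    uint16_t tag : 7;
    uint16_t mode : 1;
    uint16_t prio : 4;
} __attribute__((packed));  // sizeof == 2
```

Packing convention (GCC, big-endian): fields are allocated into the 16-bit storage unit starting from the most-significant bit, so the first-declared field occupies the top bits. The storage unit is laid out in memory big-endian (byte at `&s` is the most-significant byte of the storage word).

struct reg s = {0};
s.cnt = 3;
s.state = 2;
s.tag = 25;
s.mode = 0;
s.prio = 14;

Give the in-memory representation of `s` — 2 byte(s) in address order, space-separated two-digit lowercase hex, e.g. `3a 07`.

e3 2e

cnt:2 = 3 → 0x3 << 14 → word 0xc000
state:2 = 2 → 0x2 << 12 → word 0xe000
tag:7 = 25 → 0x19 << 5 → word 0xe320
mode:1 = 0 → 0x0 << 4 → word 0xe320
prio:4 = 14 → 0xe << 0 → word 0xe32e
word = 0xe32e → big-endian bytes:
  [0]=0xe3  [1]=0x2e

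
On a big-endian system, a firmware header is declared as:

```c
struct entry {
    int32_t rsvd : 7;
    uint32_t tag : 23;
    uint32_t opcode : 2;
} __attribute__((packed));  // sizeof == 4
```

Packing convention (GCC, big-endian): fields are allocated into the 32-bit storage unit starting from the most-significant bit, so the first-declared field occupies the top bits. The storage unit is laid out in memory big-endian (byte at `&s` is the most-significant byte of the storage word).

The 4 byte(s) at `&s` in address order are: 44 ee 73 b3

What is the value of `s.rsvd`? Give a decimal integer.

[0]=0x44 [1]=0xee [2]=0x73 [3]=0xb3 (big-endian) → word 0x44ee73b3
rsvd:7 @ bit 25 → (0x44ee73b3>>25)&0x7f = 0x22  ←
tag:23 @ bit 2 → (0x44ee73b3>>2)&0x7fffff = 0x3b9cec
opcode:2 @ bit 0 → (0x44ee73b3>>0)&0x3 = 0x3
rsvd signed 7b, MSB=0: value = 34

34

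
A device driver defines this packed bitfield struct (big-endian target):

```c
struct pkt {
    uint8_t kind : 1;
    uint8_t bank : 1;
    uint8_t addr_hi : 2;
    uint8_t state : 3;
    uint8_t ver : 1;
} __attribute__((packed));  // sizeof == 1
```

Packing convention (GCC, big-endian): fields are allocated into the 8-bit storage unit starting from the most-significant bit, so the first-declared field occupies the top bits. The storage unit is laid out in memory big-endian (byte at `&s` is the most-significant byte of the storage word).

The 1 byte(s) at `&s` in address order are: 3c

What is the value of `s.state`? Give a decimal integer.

6

[0]=0x3c (big-endian) → word 0x3c
kind [7+:1] = (word>>7) & 0x1 = 0
bank [6+:1] = (word>>6) & 0x1 = 0
addr_hi [4+:2] = (word>>4) & 0x3 = 3
state [1+:3] = (word>>1) & 0x7 = 6  ←
ver [0+:1] = (word>>0) & 0x1 = 0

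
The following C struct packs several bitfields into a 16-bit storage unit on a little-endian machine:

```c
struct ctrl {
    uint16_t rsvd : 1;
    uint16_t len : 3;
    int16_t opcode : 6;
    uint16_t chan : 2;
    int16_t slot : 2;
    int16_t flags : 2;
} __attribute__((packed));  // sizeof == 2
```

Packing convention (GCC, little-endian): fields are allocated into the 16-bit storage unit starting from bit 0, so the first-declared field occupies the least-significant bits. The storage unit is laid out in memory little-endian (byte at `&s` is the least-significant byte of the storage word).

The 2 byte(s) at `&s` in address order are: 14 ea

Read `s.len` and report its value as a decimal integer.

[0]=0x14 [1]=0xea (little-endian) → word 0xea14
rsvd:1 @ bit 0 → (0xea14>>0)&0x1 = 0x0
len:3 @ bit 1 → (0xea14>>1)&0x7 = 0x2  ←
opcode:6 @ bit 4 → (0xea14>>4)&0x3f = 0x21
chan:2 @ bit 10 → (0xea14>>10)&0x3 = 0x2
slot:2 @ bit 12 → (0xea14>>12)&0x3 = 0x2
flags:2 @ bit 14 → (0xea14>>14)&0x3 = 0x3

2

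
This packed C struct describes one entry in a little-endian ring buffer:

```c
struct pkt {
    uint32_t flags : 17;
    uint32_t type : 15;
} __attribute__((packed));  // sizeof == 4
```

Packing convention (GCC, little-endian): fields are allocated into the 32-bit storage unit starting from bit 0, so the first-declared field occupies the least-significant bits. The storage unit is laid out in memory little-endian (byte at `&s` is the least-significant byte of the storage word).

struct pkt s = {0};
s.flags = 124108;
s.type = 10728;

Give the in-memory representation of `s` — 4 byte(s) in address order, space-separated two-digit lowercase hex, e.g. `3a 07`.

cc e4 d1 53

flags:17 = 124108 → 0x1e4cc << 0 → word 0x0001e4cc
type:15 = 10728 → 0x29e8 << 17 → word 0x53d1e4cc
word = 0x53d1e4cc → little-endian bytes:
  [0]=0xcc  [1]=0xe4  [2]=0xd1  [3]=0x53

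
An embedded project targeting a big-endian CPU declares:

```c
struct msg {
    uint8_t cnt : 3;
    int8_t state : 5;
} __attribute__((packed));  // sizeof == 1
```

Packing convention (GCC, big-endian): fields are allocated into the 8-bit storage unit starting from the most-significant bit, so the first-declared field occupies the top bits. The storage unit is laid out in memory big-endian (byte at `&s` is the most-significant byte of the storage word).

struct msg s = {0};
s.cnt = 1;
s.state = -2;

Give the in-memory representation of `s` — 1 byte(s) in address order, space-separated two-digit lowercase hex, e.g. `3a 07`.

3e

[5+:3] cnt=1 & 0x7 = 0x1; word=0x20
[0+:5] state=-2 & 0x1f = 0x1e; word=0x3e
word = 0x3e → big-endian bytes:
  [0]=0x3e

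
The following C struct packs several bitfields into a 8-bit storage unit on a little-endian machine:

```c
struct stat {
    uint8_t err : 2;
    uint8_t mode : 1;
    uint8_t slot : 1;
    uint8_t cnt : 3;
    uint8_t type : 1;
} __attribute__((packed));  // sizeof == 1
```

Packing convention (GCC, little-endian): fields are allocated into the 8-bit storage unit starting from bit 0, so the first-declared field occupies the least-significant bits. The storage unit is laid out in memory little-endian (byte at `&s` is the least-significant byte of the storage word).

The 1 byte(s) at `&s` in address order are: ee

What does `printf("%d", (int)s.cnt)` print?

6

[0]=0xee (little-endian) → word 0xee
err [0+:2] = (word>>0) & 0x3 = 2
mode [2+:1] = (word>>2) & 0x1 = 1
slot [3+:1] = (word>>3) & 0x1 = 1
cnt [4+:3] = (word>>4) & 0x7 = 6  ←
type [7+:1] = (word>>7) & 0x1 = 1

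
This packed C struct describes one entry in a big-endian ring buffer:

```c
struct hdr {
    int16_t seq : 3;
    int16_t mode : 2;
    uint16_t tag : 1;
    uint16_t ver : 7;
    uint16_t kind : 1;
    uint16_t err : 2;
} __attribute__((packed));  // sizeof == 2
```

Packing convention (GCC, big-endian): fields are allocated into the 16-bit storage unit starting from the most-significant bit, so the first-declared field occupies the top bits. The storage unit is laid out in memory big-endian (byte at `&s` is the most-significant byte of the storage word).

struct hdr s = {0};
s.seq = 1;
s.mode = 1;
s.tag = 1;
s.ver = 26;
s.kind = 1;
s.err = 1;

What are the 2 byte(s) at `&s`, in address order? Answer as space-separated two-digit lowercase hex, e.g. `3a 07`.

2c d5

seq:3 = 1 → 0x1 << 13 → word 0x2000
mode:2 = 1 → 0x1 << 11 → word 0x2800
tag:1 = 1 → 0x1 << 10 → word 0x2c00
ver:7 = 26 → 0x1a << 3 → word 0x2cd0
kind:1 = 1 → 0x1 << 2 → word 0x2cd4
err:2 = 1 → 0x1 << 0 → word 0x2cd5
word = 0x2cd5 → big-endian bytes:
  [0]=0x2c  [1]=0xd5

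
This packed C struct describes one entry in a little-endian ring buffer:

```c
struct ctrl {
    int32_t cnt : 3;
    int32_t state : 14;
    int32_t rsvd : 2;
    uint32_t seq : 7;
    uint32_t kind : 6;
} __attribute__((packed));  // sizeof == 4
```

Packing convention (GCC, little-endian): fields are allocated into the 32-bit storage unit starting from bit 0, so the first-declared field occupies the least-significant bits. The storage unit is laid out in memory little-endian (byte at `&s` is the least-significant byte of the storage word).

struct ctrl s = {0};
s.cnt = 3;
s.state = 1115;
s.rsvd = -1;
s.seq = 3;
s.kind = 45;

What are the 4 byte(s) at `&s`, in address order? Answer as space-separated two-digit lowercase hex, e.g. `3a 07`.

[0+:3] cnt=3 & 0x7 = 0x3; word=0x00000003
[3+:14] state=1115 & 0x3fff = 0x45b; word=0x000022db
[17+:2] rsvd=-1 & 0x3 = 0x3; word=0x000622db
[19+:7] seq=3 & 0x7f = 0x3; word=0x001e22db
[26+:6] kind=45 & 0x3f = 0x2d; word=0xb41e22db
word = 0xb41e22db → little-endian bytes:
  [0]=0xdb  [1]=0x22  [2]=0x1e  [3]=0xb4

db 22 1e b4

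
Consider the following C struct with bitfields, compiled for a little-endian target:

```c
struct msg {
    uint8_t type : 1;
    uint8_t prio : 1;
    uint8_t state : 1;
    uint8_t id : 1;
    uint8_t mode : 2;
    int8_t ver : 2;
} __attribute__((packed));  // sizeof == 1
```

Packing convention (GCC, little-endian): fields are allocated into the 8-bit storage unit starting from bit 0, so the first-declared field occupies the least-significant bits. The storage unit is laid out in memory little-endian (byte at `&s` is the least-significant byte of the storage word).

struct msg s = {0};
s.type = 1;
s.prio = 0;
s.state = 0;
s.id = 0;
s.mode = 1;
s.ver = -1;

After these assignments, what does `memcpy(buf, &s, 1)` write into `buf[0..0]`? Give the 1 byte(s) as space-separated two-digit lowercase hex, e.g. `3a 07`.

type:1 = 1 → 0x1 << 0 → word 0x01
prio:1 = 0 → 0x0 << 1 → word 0x01
state:1 = 0 → 0x0 << 2 → word 0x01
id:1 = 0 → 0x0 << 3 → word 0x01
mode:2 = 1 → 0x1 << 4 → word 0x11
ver:2 = -1 → 0x3 << 6 → word 0xd1
word = 0xd1 → little-endian bytes:
  [0]=0xd1

d1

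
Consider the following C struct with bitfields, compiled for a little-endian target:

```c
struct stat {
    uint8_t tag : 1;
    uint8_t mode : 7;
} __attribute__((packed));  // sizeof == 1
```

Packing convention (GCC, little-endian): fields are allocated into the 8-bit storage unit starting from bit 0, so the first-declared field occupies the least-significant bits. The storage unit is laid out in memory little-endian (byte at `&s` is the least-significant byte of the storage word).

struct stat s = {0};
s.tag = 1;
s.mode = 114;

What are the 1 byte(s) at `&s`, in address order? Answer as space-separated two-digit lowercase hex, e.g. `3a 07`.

e5

tag (1b) val=1 bits=0x1 at bit 0: 0x01
mode (7b) val=114 bits=0x72 at bit 1: 0xe5
word = 0xe5 → little-endian bytes:
  [0]=0xe5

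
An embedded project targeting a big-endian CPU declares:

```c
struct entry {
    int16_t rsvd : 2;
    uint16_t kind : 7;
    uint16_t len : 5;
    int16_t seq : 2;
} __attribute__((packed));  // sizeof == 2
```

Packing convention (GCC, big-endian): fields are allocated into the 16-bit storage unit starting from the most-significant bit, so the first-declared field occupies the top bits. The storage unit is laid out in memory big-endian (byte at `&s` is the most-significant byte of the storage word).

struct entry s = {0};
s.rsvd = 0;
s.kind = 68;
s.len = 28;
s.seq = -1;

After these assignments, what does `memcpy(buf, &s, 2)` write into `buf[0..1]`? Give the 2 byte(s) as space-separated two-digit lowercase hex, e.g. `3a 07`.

rsvd:2 = 0 → 0x0 << 14 → word 0x0000
kind:7 = 68 → 0x44 << 7 → word 0x2200
len:5 = 28 → 0x1c << 2 → word 0x2270
seq:2 = -1 → 0x3 << 0 → word 0x2273
word = 0x2273 → big-endian bytes:
  [0]=0x22  [1]=0x73

22 73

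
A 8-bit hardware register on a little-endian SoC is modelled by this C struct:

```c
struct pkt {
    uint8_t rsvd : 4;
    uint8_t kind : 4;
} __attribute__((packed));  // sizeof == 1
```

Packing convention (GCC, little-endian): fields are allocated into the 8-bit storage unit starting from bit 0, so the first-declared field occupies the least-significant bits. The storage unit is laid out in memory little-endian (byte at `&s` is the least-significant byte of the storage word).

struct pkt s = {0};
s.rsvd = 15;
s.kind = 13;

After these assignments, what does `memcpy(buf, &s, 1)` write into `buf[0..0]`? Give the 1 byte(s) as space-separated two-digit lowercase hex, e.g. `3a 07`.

df

rsvd:4 = 15 → 0xf << 0 → word 0x0f
kind:4 = 13 → 0xd << 4 → word 0xdf
word = 0xdf → little-endian bytes:
  [0]=0xdf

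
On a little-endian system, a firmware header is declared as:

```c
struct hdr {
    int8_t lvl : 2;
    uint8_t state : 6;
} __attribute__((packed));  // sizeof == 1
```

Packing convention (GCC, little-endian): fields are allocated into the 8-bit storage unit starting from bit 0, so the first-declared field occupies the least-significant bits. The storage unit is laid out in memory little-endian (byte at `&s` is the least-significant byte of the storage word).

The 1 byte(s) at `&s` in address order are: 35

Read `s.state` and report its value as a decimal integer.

13

[0]=0x35 (little-endian) → word 0x35
lvl:2 @ bit 0 → (0x35>>0)&0x3 = 0x1
state:6 @ bit 2 → (0x35>>2)&0x3f = 0xd  ←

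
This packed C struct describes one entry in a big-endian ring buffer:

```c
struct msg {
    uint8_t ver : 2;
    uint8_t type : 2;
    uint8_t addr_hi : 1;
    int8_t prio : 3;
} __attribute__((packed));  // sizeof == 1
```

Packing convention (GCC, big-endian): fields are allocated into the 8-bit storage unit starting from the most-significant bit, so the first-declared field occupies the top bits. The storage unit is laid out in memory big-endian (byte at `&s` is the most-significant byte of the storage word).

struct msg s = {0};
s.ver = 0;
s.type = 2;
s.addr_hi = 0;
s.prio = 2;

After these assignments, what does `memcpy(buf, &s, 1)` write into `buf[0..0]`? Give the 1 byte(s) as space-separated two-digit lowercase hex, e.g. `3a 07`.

22

ver (2b) val=0 bits=0x0 at bit 6: 0x00
type (2b) val=2 bits=0x2 at bit 4: 0x20
addr_hi (1b) val=0 bits=0x0 at bit 3: 0x20
prio (3b) val=2 bits=0x2 at bit 0: 0x22
word = 0x22 → big-endian bytes:
  [0]=0x22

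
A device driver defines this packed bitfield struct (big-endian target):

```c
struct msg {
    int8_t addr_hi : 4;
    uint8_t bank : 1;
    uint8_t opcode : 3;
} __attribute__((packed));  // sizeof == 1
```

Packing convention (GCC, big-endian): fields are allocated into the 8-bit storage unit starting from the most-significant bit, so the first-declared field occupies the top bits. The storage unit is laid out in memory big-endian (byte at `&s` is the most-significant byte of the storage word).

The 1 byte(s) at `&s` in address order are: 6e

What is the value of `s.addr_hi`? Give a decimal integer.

6

[0]=0x6e (big-endian) → word 0x6e
addr_hi [4+:4] = (word>>4) & 0xf = 6  ←
bank [3+:1] = (word>>3) & 0x1 = 1
opcode [0+:3] = (word>>0) & 0x7 = 6
addr_hi signed 4b, MSB=0: value = 6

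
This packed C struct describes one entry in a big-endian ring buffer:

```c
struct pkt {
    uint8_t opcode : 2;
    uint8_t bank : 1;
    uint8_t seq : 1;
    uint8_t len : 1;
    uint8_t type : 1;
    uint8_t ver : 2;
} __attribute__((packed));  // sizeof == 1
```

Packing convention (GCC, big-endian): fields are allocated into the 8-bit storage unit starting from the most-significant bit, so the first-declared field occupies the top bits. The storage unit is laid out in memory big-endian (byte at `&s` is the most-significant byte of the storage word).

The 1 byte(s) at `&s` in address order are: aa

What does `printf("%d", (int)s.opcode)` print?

[0]=0xaa (big-endian) → word 0xaa
opcode [6+:2] = (word>>6) & 0x3 = 2  ←
bank [5+:1] = (word>>5) & 0x1 = 1
seq [4+:1] = (word>>4) & 0x1 = 0
len [3+:1] = (word>>3) & 0x1 = 1
type [2+:1] = (word>>2) & 0x1 = 0
ver [0+:2] = (word>>0) & 0x3 = 2

2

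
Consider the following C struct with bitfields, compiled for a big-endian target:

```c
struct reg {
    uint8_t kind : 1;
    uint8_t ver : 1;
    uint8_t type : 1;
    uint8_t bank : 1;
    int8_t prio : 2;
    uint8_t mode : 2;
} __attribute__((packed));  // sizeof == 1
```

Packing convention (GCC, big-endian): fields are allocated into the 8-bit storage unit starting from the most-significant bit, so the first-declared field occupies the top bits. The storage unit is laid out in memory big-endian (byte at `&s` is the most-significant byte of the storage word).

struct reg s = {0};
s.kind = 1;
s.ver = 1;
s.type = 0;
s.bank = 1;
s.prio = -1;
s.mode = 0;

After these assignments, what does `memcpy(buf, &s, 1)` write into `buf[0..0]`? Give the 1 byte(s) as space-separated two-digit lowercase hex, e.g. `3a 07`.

dc

[7+:1] kind=1 & 0x1 = 0x1; word=0x80
[6+:1] ver=1 & 0x1 = 0x1; word=0xc0
[5+:1] type=0 & 0x1 = 0x0; word=0xc0
[4+:1] bank=1 & 0x1 = 0x1; word=0xd0
[2+:2] prio=-1 & 0x3 = 0x3; word=0xdc
[0+:2] mode=0 & 0x3 = 0x0; word=0xdc
word = 0xdc → big-endian bytes:
  [0]=0xdc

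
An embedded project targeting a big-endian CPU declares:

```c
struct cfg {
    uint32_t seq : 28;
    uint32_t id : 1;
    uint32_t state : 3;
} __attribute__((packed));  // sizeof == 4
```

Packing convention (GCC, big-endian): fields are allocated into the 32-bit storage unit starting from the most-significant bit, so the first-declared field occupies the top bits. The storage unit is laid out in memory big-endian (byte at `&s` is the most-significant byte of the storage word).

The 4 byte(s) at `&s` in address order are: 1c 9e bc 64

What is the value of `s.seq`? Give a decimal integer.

[0]=0x1c [1]=0x9e [2]=0xbc [3]=0x64 (big-endian) → word 0x1c9ebc64
seq:28 @ bit 4 → (0x1c9ebc64>>4)&0xfffffff = 0x1c9ebc6  ←
id:1 @ bit 3 → (0x1c9ebc64>>3)&0x1 = 0x0
state:3 @ bit 0 → (0x1c9ebc64>>0)&0x7 = 0x4

30010310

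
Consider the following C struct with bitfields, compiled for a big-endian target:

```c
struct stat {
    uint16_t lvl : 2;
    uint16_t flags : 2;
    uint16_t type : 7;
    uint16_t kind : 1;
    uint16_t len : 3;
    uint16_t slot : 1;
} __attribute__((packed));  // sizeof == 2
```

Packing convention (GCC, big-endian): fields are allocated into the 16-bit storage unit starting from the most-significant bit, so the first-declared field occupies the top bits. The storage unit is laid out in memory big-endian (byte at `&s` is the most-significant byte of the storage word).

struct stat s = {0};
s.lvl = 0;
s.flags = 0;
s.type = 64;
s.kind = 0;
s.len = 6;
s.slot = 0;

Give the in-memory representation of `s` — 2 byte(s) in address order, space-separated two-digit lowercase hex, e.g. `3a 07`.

08 0c

lvl:2 = 0 → 0x0 << 14 → word 0x0000
flags:2 = 0 → 0x0 << 12 → word 0x0000
type:7 = 64 → 0x40 << 5 → word 0x0800
kind:1 = 0 → 0x0 << 4 → word 0x0800
len:3 = 6 → 0x6 << 1 → word 0x080c
slot:1 = 0 → 0x0 << 0 → word 0x080c
word = 0x080c → big-endian bytes:
  [0]=0x08  [1]=0x0c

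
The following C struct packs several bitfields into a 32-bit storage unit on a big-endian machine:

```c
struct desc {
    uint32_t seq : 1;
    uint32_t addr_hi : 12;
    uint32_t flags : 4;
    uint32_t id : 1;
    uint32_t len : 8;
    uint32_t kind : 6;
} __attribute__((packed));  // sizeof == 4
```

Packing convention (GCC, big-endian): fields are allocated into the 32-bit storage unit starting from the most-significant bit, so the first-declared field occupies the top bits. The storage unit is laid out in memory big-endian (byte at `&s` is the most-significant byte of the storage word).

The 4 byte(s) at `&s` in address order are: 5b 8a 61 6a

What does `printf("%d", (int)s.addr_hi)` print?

2929

[0]=0x5b [1]=0x8a [2]=0x61 [3]=0x6a (big-endian) → word 0x5b8a616a
seq:1 @ bit 31 → (0x5b8a616a>>31)&0x1 = 0x0
addr_hi:12 @ bit 19 → (0x5b8a616a>>19)&0xfff = 0xb71  ←
flags:4 @ bit 15 → (0x5b8a616a>>15)&0xf = 0x4
id:1 @ bit 14 → (0x5b8a616a>>14)&0x1 = 0x1
len:8 @ bit 6 → (0x5b8a616a>>6)&0xff = 0x85
kind:6 @ bit 0 → (0x5b8a616a>>0)&0x3f = 0x2a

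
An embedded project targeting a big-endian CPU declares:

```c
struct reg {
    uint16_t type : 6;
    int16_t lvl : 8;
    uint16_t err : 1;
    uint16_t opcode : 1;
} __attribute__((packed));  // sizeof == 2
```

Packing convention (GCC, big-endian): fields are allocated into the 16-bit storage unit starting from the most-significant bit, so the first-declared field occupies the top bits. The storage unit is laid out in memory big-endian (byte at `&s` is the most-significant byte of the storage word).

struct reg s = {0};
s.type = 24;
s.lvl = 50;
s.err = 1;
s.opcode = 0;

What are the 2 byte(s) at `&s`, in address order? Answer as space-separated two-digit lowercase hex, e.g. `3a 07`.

60 ca

type:6 = 24 → 0x18 << 10 → word 0x6000
lvl:8 = 50 → 0x32 << 2 → word 0x60c8
err:1 = 1 → 0x1 << 1 → word 0x60ca
opcode:1 = 0 → 0x0 << 0 → word 0x60ca
word = 0x60ca → big-endian bytes:
  [0]=0x60  [1]=0xca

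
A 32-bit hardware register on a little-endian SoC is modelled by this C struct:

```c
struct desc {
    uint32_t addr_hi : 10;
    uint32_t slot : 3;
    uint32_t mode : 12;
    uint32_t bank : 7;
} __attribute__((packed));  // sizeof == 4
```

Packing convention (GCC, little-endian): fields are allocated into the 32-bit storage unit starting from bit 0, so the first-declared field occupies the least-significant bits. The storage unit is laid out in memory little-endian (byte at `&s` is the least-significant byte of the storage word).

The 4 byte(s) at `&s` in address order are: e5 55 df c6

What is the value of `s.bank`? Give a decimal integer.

[0]=0xe5 [1]=0x55 [2]=0xdf [3]=0xc6 (little-endian) → word 0xc6df55e5
addr_hi:10 @ bit 0 → (0xc6df55e5>>0)&0x3ff = 0x1e5
slot:3 @ bit 10 → (0xc6df55e5>>10)&0x7 = 0x5
mode:12 @ bit 13 → (0xc6df55e5>>13)&0xfff = 0x6fa
bank:7 @ bit 25 → (0xc6df55e5>>25)&0x7f = 0x63  ←

99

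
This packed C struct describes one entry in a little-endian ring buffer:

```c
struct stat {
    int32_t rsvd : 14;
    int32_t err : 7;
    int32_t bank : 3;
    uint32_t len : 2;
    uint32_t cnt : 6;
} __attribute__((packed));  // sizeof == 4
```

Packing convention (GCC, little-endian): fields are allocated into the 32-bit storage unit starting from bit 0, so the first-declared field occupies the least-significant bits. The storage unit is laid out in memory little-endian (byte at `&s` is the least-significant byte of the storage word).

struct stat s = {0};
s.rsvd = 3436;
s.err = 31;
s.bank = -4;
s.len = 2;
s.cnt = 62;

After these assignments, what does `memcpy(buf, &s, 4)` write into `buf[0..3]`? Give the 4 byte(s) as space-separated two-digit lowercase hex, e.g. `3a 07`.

[0+:14] rsvd=3436 & 0x3fff = 0xd6c; word=0x00000d6c
[14+:7] err=31 & 0x7f = 0x1f; word=0x0007cd6c
[21+:3] bank=-4 & 0x7 = 0x4; word=0x0087cd6c
[24+:2] len=2 & 0x3 = 0x2; word=0x0287cd6c
[26+:6] cnt=62 & 0x3f = 0x3e; word=0xfa87cd6c
word = 0xfa87cd6c → little-endian bytes:
  [0]=0x6c  [1]=0xcd  [2]=0x87  [3]=0xfa

6c cd 87 fa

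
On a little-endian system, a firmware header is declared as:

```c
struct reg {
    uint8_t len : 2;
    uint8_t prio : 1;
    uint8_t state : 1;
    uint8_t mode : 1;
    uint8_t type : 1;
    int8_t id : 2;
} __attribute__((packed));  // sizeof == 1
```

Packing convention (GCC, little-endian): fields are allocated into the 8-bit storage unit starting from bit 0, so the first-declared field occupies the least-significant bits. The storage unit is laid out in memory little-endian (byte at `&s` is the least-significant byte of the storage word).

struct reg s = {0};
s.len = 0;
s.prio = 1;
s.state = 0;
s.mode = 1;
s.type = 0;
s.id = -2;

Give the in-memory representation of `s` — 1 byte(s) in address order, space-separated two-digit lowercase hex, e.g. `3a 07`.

94

len (2b) val=0 bits=0x0 at bit 0: 0x00
prio (1b) val=1 bits=0x1 at bit 2: 0x04
state (1b) val=0 bits=0x0 at bit 3: 0x04
mode (1b) val=1 bits=0x1 at bit 4: 0x14
type (1b) val=0 bits=0x0 at bit 5: 0x14
id (2b) val=-2 bits=0x2 at bit 6: 0x94
word = 0x94 → little-endian bytes:
  [0]=0x94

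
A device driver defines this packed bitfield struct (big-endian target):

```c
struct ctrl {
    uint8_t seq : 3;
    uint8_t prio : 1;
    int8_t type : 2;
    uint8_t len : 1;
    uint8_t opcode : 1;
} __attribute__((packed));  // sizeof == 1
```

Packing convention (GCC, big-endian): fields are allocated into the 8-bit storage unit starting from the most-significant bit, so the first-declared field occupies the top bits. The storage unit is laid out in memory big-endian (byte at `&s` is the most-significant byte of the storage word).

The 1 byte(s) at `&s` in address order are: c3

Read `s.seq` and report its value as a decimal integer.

[0]=0xc3 (big-endian) → word 0xc3
seq [5+:3] = (word>>5) & 0x7 = 6  ←
prio [4+:1] = (word>>4) & 0x1 = 0
type [2+:2] = (word>>2) & 0x3 = 0
len [1+:1] = (word>>1) & 0x1 = 1
opcode [0+:1] = (word>>0) & 0x1 = 1

6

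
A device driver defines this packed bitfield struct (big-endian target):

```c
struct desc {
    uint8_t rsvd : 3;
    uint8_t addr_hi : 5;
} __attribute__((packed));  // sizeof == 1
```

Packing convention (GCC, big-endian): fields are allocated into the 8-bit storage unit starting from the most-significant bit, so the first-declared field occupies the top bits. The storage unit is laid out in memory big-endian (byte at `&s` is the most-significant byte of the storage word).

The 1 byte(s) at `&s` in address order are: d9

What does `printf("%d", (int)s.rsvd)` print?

6

[0]=0xd9 (big-endian) → word 0xd9
rsvd:3 @ bit 5 → (0xd9>>5)&0x7 = 0x6  ←
addr_hi:5 @ bit 0 → (0xd9>>0)&0x1f = 0x19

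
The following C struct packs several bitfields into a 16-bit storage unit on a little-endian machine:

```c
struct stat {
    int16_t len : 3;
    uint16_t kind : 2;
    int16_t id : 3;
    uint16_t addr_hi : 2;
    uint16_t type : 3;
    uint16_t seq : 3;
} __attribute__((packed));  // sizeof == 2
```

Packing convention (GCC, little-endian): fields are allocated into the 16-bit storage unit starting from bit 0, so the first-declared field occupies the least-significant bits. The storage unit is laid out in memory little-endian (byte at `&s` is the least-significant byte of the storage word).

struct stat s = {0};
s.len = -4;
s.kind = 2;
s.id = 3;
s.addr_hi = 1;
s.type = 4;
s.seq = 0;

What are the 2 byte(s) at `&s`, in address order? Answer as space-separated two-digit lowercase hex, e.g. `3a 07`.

74 11

[0+:3] len=-4 & 0x7 = 0x4; word=0x0004
[3+:2] kind=2 & 0x3 = 0x2; word=0x0014
[5+:3] id=3 & 0x7 = 0x3; word=0x0074
[8+:2] addr_hi=1 & 0x3 = 0x1; word=0x0174
[10+:3] type=4 & 0x7 = 0x4; word=0x1174
[13+:3] seq=0 & 0x7 = 0x0; word=0x1174
word = 0x1174 → little-endian bytes:
  [0]=0x74  [1]=0x11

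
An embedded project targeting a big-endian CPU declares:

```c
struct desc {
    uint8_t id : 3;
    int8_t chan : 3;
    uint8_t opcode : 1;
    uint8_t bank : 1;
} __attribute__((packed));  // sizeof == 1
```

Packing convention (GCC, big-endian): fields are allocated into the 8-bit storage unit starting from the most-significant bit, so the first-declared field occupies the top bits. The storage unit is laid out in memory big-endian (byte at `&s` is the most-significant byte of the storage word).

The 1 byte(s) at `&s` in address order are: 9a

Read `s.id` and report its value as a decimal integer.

[0]=0x9a (big-endian) → word 0x9a
id:3 @ bit 5 → (0x9a>>5)&0x7 = 0x4  ←
chan:3 @ bit 2 → (0x9a>>2)&0x7 = 0x6
opcode:1 @ bit 1 → (0x9a>>1)&0x1 = 0x1
bank:1 @ bit 0 → (0x9a>>0)&0x1 = 0x0

4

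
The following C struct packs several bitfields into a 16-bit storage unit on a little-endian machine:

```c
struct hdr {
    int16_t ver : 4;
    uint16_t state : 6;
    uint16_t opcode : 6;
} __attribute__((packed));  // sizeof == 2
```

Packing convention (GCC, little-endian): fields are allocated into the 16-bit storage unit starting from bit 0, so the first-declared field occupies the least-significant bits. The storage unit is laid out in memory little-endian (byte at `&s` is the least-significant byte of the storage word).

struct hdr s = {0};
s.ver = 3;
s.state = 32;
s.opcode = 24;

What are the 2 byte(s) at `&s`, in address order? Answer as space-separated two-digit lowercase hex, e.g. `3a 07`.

03 62

[0+:4] ver=3 & 0xf = 0x3; word=0x0003
[4+:6] state=32 & 0x3f = 0x20; word=0x0203
[10+:6] opcode=24 & 0x3f = 0x18; word=0x6203
word = 0x6203 → little-endian bytes:
  [0]=0x03  [1]=0x62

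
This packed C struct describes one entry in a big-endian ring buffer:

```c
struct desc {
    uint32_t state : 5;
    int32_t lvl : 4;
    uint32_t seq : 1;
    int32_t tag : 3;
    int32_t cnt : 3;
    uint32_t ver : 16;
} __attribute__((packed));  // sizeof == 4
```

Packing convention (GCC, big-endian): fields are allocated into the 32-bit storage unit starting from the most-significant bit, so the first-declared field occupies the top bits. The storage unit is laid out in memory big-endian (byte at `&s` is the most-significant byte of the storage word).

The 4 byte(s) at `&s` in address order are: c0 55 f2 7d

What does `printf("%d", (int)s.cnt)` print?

[0]=0xc0 [1]=0x55 [2]=0xf2 [3]=0x7d (big-endian) → word 0xc055f27d
state [27+:5] = (word>>27) & 0x1f = 24
lvl [23+:4] = (word>>23) & 0xf = 0
seq [22+:1] = (word>>22) & 0x1 = 1
tag [19+:3] = (word>>19) & 0x7 = 2
cnt [16+:3] = (word>>16) & 0x7 = 5  ←
ver [0+:16] = (word>>0) & 0xffff = 62077
cnt signed 3b, MSB=1: 5 - 8 = -3

-3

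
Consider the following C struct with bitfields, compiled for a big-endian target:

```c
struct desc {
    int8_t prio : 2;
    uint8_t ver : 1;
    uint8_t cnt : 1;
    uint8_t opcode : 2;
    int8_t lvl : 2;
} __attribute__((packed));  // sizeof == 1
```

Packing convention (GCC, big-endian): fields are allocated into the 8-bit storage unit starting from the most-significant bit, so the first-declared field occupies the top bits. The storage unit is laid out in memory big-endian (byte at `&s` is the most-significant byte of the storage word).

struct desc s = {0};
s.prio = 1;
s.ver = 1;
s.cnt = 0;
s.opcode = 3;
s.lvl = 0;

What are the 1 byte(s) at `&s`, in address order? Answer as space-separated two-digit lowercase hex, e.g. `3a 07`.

6c

[6+:2] prio=1 & 0x3 = 0x1; word=0x40
[5+:1] ver=1 & 0x1 = 0x1; word=0x60
[4+:1] cnt=0 & 0x1 = 0x0; word=0x60
[2+:2] opcode=3 & 0x3 = 0x3; word=0x6c
[0+:2] lvl=0 & 0x3 = 0x0; word=0x6c
word = 0x6c → big-endian bytes:
  [0]=0x6c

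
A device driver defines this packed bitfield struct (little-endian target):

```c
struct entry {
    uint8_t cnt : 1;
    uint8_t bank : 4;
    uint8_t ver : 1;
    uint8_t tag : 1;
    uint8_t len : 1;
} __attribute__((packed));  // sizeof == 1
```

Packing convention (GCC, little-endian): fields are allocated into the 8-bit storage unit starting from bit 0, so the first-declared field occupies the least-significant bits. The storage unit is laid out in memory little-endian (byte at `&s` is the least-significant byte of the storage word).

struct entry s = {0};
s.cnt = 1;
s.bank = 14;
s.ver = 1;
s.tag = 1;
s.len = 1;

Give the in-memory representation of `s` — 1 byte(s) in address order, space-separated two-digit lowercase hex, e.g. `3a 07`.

cnt (1b) val=1 bits=0x1 at bit 0: 0x01
bank (4b) val=14 bits=0xe at bit 1: 0x1d
ver (1b) val=1 bits=0x1 at bit 5: 0x3d
tag (1b) val=1 bits=0x1 at bit 6: 0x7d
len (1b) val=1 bits=0x1 at bit 7: 0xfd
word = 0xfd → little-endian bytes:
  [0]=0xfd

fd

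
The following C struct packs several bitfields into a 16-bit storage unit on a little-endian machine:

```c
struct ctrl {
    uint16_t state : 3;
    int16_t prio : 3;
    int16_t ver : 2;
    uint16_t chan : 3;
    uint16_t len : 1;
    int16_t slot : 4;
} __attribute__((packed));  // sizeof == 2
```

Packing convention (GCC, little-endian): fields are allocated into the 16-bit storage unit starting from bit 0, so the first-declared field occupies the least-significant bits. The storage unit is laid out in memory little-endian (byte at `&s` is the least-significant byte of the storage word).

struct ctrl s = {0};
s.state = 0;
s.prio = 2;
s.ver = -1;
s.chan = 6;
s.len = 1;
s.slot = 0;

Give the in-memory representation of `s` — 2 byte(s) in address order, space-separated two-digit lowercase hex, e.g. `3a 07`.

[0+:3] state=0 & 0x7 = 0x0; word=0x0000
[3+:3] prio=2 & 0x7 = 0x2; word=0x0010
[6+:2] ver=-1 & 0x3 = 0x3; word=0x00d0
[8+:3] chan=6 & 0x7 = 0x6; word=0x06d0
[11+:1] len=1 & 0x1 = 0x1; word=0x0ed0
[12+:4] slot=0 & 0xf = 0x0; word=0x0ed0
word = 0x0ed0 → little-endian bytes:
  [0]=0xd0  [1]=0x0e

d0 0e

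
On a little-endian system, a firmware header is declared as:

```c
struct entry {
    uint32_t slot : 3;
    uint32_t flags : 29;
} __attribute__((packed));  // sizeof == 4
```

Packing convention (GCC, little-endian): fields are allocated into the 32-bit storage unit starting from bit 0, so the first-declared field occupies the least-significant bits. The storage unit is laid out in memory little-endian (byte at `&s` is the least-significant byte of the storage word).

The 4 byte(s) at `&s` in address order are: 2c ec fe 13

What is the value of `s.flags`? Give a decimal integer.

41934213

[0]=0x2c [1]=0xec [2]=0xfe [3]=0x13 (little-endian) → word 0x13feec2c
slot [0+:3] = (word>>0) & 0x7 = 4
flags [3+:29] = (word>>3) & 0x1fffffff = 41934213  ←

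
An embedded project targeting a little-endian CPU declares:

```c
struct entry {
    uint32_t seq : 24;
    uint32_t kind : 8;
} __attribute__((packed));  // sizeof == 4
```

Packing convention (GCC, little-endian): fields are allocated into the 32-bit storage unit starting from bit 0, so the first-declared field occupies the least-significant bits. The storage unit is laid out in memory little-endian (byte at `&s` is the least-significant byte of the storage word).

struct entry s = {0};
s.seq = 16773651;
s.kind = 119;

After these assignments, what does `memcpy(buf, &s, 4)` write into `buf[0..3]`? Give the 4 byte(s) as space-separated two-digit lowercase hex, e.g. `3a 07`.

13 f2 ff 77

seq:24 = 16773651 → 0xfff213 << 0 → word 0x00fff213
kind:8 = 119 → 0x77 << 24 → word 0x77fff213
word = 0x77fff213 → little-endian bytes:
  [0]=0x13  [1]=0xf2  [2]=0xff  [3]=0x77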